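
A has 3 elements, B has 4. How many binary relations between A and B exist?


A relation from A to B is any subset of A × B.
|A × B| = 3 × 4 = 12
# relations = 2^|A × B| = 2^12 = 4096

Number of relations = 4096


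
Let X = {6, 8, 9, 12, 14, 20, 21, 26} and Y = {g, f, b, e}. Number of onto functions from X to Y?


n = |X| = 8, k = |Y| = 4. Surjections via inclusion-exclusion:
S(n,k) = Σ(-1)^i × C(k,i) × (k-i)^n, i=0 to k
i=0: (-1)^0×C(4,0)×4^8 = 65536
i=1: (-1)^1×C(4,1)×3^8 = -26244
i=2: (-1)^2×C(4,2)×2^8 = 1536
i=3: (-1)^3×C(4,3)×1^8 = -4
i=4: (-1)^4×C(4,4)×0^8 = 0
Total = 40824

Number of surjections = 40824


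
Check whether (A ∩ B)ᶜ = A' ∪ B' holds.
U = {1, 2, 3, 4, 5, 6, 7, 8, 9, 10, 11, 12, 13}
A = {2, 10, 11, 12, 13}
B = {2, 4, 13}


LHS: A ∩ B = {2, 13}
(A ∩ B)' = U \ (A ∩ B) = {1, 3, 4, 5, 6, 7, 8, 9, 10, 11, 12}
A' = {1, 3, 4, 5, 6, 7, 8, 9}, B' = {1, 3, 5, 6, 7, 8, 9, 10, 11, 12}
Claimed RHS: A' ∪ B' = {1, 3, 4, 5, 6, 7, 8, 9, 10, 11, 12}
Identity is VALID: LHS = RHS = {1, 3, 4, 5, 6, 7, 8, 9, 10, 11, 12} ✓

Identity is valid. (A ∩ B)' = A' ∪ B' = {1, 3, 4, 5, 6, 7, 8, 9, 10, 11, 12}


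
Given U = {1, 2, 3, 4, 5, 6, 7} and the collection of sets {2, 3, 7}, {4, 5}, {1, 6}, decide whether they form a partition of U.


A partition requires: (1) non-empty parts, (2) pairwise disjoint, (3) union = U
Parts: {2, 3, 7}, {4, 5}, {1, 6}
Union of parts: {1, 2, 3, 4, 5, 6, 7}
U = {1, 2, 3, 4, 5, 6, 7}
All non-empty? True
Pairwise disjoint? True
Covers U? True

Yes, valid partition


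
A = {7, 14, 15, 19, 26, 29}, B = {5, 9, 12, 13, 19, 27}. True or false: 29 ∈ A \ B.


A = {7, 14, 15, 19, 26, 29}, B = {5, 9, 12, 13, 19, 27}
A \ B = elements in A but not in B
A \ B = {7, 14, 15, 26, 29}
Checking if 29 ∈ A \ B
29 is in A \ B → True

29 ∈ A \ B


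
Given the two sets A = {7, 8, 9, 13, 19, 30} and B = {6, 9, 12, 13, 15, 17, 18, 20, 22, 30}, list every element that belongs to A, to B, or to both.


A ∪ B = all elements in A or B (or both)
A = {7, 8, 9, 13, 19, 30}
B = {6, 9, 12, 13, 15, 17, 18, 20, 22, 30}
A ∪ B = {6, 7, 8, 9, 12, 13, 15, 17, 18, 19, 20, 22, 30}

A ∪ B = {6, 7, 8, 9, 12, 13, 15, 17, 18, 19, 20, 22, 30}


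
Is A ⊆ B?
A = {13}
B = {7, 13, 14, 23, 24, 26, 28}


A ⊆ B means every element of A is in B.
All elements of A are in B.
So A ⊆ B.

Yes, A ⊆ B


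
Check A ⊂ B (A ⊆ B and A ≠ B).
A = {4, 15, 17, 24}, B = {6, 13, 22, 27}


A ⊂ B requires: A ⊆ B AND A ≠ B.
A ⊆ B? No
A ⊄ B, so A is not a proper subset.

No, A is not a proper subset of B


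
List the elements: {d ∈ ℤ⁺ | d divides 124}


Checking each candidate:
Condition: positive divisors of 124
Result = {1, 2, 4, 31, 62, 124}

{1, 2, 4, 31, 62, 124}


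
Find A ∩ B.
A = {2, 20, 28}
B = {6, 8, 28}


A ∩ B = elements in both A and B
A = {2, 20, 28}
B = {6, 8, 28}
A ∩ B = {28}

A ∩ B = {28}


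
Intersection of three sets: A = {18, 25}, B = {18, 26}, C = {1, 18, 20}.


A ∩ B = {18}
(A ∩ B) ∩ C = {18}

A ∩ B ∩ C = {18}


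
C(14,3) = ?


C(n,k) = n! / (k!(n-k)!)
C(14,3) = 14! / (3!11!)
= 364

C(14,3) = 364


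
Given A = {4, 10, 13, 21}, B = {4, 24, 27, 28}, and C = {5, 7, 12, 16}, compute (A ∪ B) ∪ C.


A ∪ B = {4, 10, 13, 21, 24, 27, 28}
(A ∪ B) ∪ C = {4, 5, 7, 10, 12, 13, 16, 21, 24, 27, 28}

A ∪ B ∪ C = {4, 5, 7, 10, 12, 13, 16, 21, 24, 27, 28}


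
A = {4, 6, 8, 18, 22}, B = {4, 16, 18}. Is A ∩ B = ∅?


Disjoint means A ∩ B = ∅.
A ∩ B = {4, 18}
A ∩ B ≠ ∅, so A and B are NOT disjoint.

No, A and B are not disjoint (A ∩ B = {4, 18})


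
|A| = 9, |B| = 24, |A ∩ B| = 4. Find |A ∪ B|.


|A ∪ B| = |A| + |B| - |A ∩ B|
= 9 + 24 - 4
= 29

|A ∪ B| = 29


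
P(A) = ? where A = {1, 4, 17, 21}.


|A| = 4, so |P(A)| = 2^4 = 16
Enumerate subsets by cardinality (0 to 4):
∅, {1}, {4}, {17}, {21}, {1, 4}, {1, 17}, {1, 21}, {4, 17}, {4, 21}, {17, 21}, {1, 4, 17}, {1, 4, 21}, {1, 17, 21}, {4, 17, 21}, {1, 4, 17, 21}

P(A) has 16 subsets: ∅, {1}, {4}, {17}, {21}, {1, 4}, {1, 17}, {1, 21}, {4, 17}, {4, 21}, {17, 21}, {1, 4, 17}, {1, 4, 21}, {1, 17, 21}, {4, 17, 21}, {1, 4, 17, 21}


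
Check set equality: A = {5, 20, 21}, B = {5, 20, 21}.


Two sets are equal iff they have exactly the same elements.
A = {5, 20, 21}
B = {5, 20, 21}
Same elements → A = B

Yes, A = B


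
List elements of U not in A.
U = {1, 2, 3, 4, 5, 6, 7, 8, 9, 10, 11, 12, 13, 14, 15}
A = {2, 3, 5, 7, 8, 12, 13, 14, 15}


Aᶜ = U \ A = elements in U but not in A
U = {1, 2, 3, 4, 5, 6, 7, 8, 9, 10, 11, 12, 13, 14, 15}
A = {2, 3, 5, 7, 8, 12, 13, 14, 15}
Aᶜ = {1, 4, 6, 9, 10, 11}

Aᶜ = {1, 4, 6, 9, 10, 11}


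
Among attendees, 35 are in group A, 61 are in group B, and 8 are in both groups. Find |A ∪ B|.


|A ∪ B| = |A| + |B| - |A ∩ B|
= 35 + 61 - 8
= 88

|A ∪ B| = 88


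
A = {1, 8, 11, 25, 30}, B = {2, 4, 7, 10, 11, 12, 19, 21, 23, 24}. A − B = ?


A \ B = elements in A but not in B
A = {1, 8, 11, 25, 30}
B = {2, 4, 7, 10, 11, 12, 19, 21, 23, 24}
Remove from A any elements in B
A \ B = {1, 8, 25, 30}

A \ B = {1, 8, 25, 30}


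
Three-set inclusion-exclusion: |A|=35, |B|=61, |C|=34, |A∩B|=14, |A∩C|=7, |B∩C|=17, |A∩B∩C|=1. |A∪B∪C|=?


|A∪B∪C| = |A|+|B|+|C| - |A∩B|-|A∩C|-|B∩C| + |A∩B∩C|
= 35+61+34 - 14-7-17 + 1
= 130 - 38 + 1
= 93

|A ∪ B ∪ C| = 93


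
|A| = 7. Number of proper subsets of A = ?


Total subsets = 2^n = 2^7 = 128
Proper subsets exclude the set itself: 2^n - 1
= 128 - 1
= 127

Number of proper subsets = 127


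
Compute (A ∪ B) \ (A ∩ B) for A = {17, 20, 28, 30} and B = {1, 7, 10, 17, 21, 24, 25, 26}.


A △ B = (A \ B) ∪ (B \ A) = elements in exactly one of A or B
A \ B = {20, 28, 30}
B \ A = {1, 7, 10, 21, 24, 25, 26}
A △ B = {1, 7, 10, 20, 21, 24, 25, 26, 28, 30}

A △ B = {1, 7, 10, 20, 21, 24, 25, 26, 28, 30}


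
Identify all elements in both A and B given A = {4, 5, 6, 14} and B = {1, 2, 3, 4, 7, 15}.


A = {4, 5, 6, 14}
B = {1, 2, 3, 4, 7, 15}
Region: in both A and B
Elements: {4}

Elements in both A and B: {4}


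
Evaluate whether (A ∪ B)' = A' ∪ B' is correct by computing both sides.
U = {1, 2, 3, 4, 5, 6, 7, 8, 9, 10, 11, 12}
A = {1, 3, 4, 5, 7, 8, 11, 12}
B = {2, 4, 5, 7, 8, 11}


LHS: A ∪ B = {1, 2, 3, 4, 5, 7, 8, 11, 12}
(A ∪ B)' = U \ (A ∪ B) = {6, 9, 10}
A' = {2, 6, 9, 10}, B' = {1, 3, 6, 9, 10, 12}
Claimed RHS: A' ∪ B' = {1, 2, 3, 6, 9, 10, 12}
Identity is INVALID: LHS = {6, 9, 10} but the RHS claimed here equals {1, 2, 3, 6, 9, 10, 12}. The correct form is (A ∪ B)' = A' ∩ B'.

Identity is invalid: (A ∪ B)' = {6, 9, 10} but A' ∪ B' = {1, 2, 3, 6, 9, 10, 12}. The correct De Morgan law is (A ∪ B)' = A' ∩ B'.


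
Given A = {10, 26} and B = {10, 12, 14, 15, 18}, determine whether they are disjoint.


Disjoint means A ∩ B = ∅.
A ∩ B = {10}
A ∩ B ≠ ∅, so A and B are NOT disjoint.

No, A and B are not disjoint (A ∩ B = {10})


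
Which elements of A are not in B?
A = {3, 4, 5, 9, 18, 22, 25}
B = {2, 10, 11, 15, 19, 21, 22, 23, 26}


A \ B = elements in A but not in B
A = {3, 4, 5, 9, 18, 22, 25}
B = {2, 10, 11, 15, 19, 21, 22, 23, 26}
Remove from A any elements in B
A \ B = {3, 4, 5, 9, 18, 25}

A \ B = {3, 4, 5, 9, 18, 25}


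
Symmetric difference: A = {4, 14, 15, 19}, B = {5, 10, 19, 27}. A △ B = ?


A △ B = (A \ B) ∪ (B \ A) = elements in exactly one of A or B
A \ B = {4, 14, 15}
B \ A = {5, 10, 27}
A △ B = {4, 5, 10, 14, 15, 27}

A △ B = {4, 5, 10, 14, 15, 27}


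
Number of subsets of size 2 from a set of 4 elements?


C(n,k) = n! / (k!(n-k)!)
C(4,2) = 4! / (2!2!)
= 6

C(4,2) = 6


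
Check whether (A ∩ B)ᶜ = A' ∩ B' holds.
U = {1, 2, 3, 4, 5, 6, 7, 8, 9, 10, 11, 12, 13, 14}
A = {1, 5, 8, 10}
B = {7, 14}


LHS: A ∩ B = ∅
(A ∩ B)' = U \ (A ∩ B) = {1, 2, 3, 4, 5, 6, 7, 8, 9, 10, 11, 12, 13, 14}
A' = {2, 3, 4, 6, 7, 9, 11, 12, 13, 14}, B' = {1, 2, 3, 4, 5, 6, 8, 9, 10, 11, 12, 13}
Claimed RHS: A' ∩ B' = {2, 3, 4, 6, 9, 11, 12, 13}
Identity is INVALID: LHS = {1, 2, 3, 4, 5, 6, 7, 8, 9, 10, 11, 12, 13, 14} but the RHS claimed here equals {2, 3, 4, 6, 9, 11, 12, 13}. The correct form is (A ∩ B)' = A' ∪ B'.

Identity is invalid: (A ∩ B)' = {1, 2, 3, 4, 5, 6, 7, 8, 9, 10, 11, 12, 13, 14} but A' ∩ B' = {2, 3, 4, 6, 9, 11, 12, 13}. The correct De Morgan law is (A ∩ B)' = A' ∪ B'.


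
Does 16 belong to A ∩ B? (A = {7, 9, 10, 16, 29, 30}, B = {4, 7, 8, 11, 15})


A = {7, 9, 10, 16, 29, 30}, B = {4, 7, 8, 11, 15}
A ∩ B = elements in both A and B
A ∩ B = {7}
Checking if 16 ∈ A ∩ B
16 is not in A ∩ B → False

16 ∉ A ∩ B


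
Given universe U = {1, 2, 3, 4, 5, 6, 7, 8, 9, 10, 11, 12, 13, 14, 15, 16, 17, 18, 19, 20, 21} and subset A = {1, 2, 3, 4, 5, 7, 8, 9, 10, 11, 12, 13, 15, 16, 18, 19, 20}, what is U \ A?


Aᶜ = U \ A = elements in U but not in A
U = {1, 2, 3, 4, 5, 6, 7, 8, 9, 10, 11, 12, 13, 14, 15, 16, 17, 18, 19, 20, 21}
A = {1, 2, 3, 4, 5, 7, 8, 9, 10, 11, 12, 13, 15, 16, 18, 19, 20}
Aᶜ = {6, 14, 17, 21}

Aᶜ = {6, 14, 17, 21}


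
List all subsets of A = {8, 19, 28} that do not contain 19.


A subset of A that omits 19 is a subset of A \ {19}, so there are 2^(n-1) = 2^2 = 4 of them.
Subsets excluding 19: ∅, {8}, {28}, {8, 28}

Subsets excluding 19 (4 total): ∅, {8}, {28}, {8, 28}


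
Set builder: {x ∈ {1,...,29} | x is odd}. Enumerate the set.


Checking each candidate:
Condition: odd numbers in {1,...,29}
Result = {1, 3, 5, 7, 9, 11, 13, 15, 17, 19, 21, 23, 25, 27, 29}

{1, 3, 5, 7, 9, 11, 13, 15, 17, 19, 21, 23, 25, 27, 29}


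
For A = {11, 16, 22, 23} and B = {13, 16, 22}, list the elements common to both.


A ∩ B = elements in both A and B
A = {11, 16, 22, 23}
B = {13, 16, 22}
A ∩ B = {16, 22}

A ∩ B = {16, 22}


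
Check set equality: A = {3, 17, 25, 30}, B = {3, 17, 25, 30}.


Two sets are equal iff they have exactly the same elements.
A = {3, 17, 25, 30}
B = {3, 17, 25, 30}
Same elements → A = B

Yes, A = B


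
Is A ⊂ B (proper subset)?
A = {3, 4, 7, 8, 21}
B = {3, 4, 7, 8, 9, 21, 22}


A ⊂ B requires: A ⊆ B AND A ≠ B.
A ⊆ B? Yes
A = B? No
A ⊂ B: Yes (A is a proper subset of B)

Yes, A ⊂ B


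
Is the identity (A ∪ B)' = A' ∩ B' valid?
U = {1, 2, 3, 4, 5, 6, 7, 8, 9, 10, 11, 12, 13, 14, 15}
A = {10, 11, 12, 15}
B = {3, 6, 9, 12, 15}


LHS: A ∪ B = {3, 6, 9, 10, 11, 12, 15}
(A ∪ B)' = U \ (A ∪ B) = {1, 2, 4, 5, 7, 8, 13, 14}
A' = {1, 2, 3, 4, 5, 6, 7, 8, 9, 13, 14}, B' = {1, 2, 4, 5, 7, 8, 10, 11, 13, 14}
Claimed RHS: A' ∩ B' = {1, 2, 4, 5, 7, 8, 13, 14}
Identity is VALID: LHS = RHS = {1, 2, 4, 5, 7, 8, 13, 14} ✓

Identity is valid. (A ∪ B)' = A' ∩ B' = {1, 2, 4, 5, 7, 8, 13, 14}


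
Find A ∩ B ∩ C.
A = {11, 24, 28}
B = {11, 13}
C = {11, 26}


A ∩ B = {11}
(A ∩ B) ∩ C = {11}

A ∩ B ∩ C = {11}


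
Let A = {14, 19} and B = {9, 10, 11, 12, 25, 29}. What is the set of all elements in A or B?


A ∪ B = all elements in A or B (or both)
A = {14, 19}
B = {9, 10, 11, 12, 25, 29}
A ∪ B = {9, 10, 11, 12, 14, 19, 25, 29}

A ∪ B = {9, 10, 11, 12, 14, 19, 25, 29}


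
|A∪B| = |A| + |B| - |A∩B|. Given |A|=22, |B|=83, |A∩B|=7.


|A ∪ B| = |A| + |B| - |A ∩ B|
= 22 + 83 - 7
= 98

|A ∪ B| = 98


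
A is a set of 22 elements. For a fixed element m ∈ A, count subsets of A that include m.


Subsets of A containing m correspond to subsets of A \ {m}, which has 21 elements.
Count = 2^(n-1) = 2^21
= 2097152

Number of subsets containing m = 2097152


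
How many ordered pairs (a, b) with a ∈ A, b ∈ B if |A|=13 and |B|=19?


|A × B| = |A| × |B|
= 13 × 19
= 247

|A × B| = 247


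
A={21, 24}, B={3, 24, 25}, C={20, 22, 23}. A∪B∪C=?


A ∪ B = {3, 21, 24, 25}
(A ∪ B) ∪ C = {3, 20, 21, 22, 23, 24, 25}

A ∪ B ∪ C = {3, 20, 21, 22, 23, 24, 25}


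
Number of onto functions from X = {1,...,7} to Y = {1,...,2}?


n = |X| = 7, k = |Y| = 2. Surjections via inclusion-exclusion:
S(n,k) = Σ(-1)^i × C(k,i) × (k-i)^n, i=0 to k
i=0: (-1)^0×C(2,0)×2^7 = 128
i=1: (-1)^1×C(2,1)×1^7 = -2
i=2: (-1)^2×C(2,2)×0^7 = 0
Total = 126

Number of surjections = 126


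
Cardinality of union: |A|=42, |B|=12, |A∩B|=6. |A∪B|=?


|A ∪ B| = |A| + |B| - |A ∩ B|
= 42 + 12 - 6
= 48

|A ∪ B| = 48


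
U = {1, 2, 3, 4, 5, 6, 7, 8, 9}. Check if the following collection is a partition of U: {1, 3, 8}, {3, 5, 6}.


A partition requires: (1) non-empty parts, (2) pairwise disjoint, (3) union = U
Parts: {1, 3, 8}, {3, 5, 6}
Union of parts: {1, 3, 5, 6, 8}
U = {1, 2, 3, 4, 5, 6, 7, 8, 9}
All non-empty? True
Pairwise disjoint? False
Covers U? False

No, not a valid partition


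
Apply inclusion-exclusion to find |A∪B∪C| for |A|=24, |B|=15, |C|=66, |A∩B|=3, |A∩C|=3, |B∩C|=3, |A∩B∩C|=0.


|A∪B∪C| = |A|+|B|+|C| - |A∩B|-|A∩C|-|B∩C| + |A∩B∩C|
= 24+15+66 - 3-3-3 + 0
= 105 - 9 + 0
= 96

|A ∪ B ∪ C| = 96


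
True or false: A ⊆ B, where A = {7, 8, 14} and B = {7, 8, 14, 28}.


A ⊆ B means every element of A is in B.
All elements of A are in B.
So A ⊆ B.

Yes, A ⊆ B


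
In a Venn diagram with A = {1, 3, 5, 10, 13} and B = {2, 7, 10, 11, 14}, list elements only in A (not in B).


A = {1, 3, 5, 10, 13}
B = {2, 7, 10, 11, 14}
Region: only in A (not in B)
Elements: {1, 3, 5, 13}

Elements only in A (not in B): {1, 3, 5, 13}


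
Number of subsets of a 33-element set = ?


Number of subsets = 2^n
= 2^33
= 8589934592

|P(A)| = 8589934592


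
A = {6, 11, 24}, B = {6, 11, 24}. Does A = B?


Two sets are equal iff they have exactly the same elements.
A = {6, 11, 24}
B = {6, 11, 24}
Same elements → A = B

Yes, A = B


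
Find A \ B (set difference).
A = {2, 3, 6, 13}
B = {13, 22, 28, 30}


A \ B = elements in A but not in B
A = {2, 3, 6, 13}
B = {13, 22, 28, 30}
Remove from A any elements in B
A \ B = {2, 3, 6}

A \ B = {2, 3, 6}


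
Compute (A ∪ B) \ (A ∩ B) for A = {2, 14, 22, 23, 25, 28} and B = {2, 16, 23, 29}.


A △ B = (A \ B) ∪ (B \ A) = elements in exactly one of A or B
A \ B = {14, 22, 25, 28}
B \ A = {16, 29}
A △ B = {14, 16, 22, 25, 28, 29}

A △ B = {14, 16, 22, 25, 28, 29}


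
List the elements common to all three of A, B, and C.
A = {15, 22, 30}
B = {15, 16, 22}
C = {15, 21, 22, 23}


A ∩ B = {15, 22}
(A ∩ B) ∩ C = {15, 22}

A ∩ B ∩ C = {15, 22}


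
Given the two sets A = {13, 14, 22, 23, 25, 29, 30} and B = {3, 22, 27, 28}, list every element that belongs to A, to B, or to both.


A ∪ B = all elements in A or B (or both)
A = {13, 14, 22, 23, 25, 29, 30}
B = {3, 22, 27, 28}
A ∪ B = {3, 13, 14, 22, 23, 25, 27, 28, 29, 30}

A ∪ B = {3, 13, 14, 22, 23, 25, 27, 28, 29, 30}


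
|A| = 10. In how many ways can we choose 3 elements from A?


C(n,k) = n! / (k!(n-k)!)
C(10,3) = 10! / (3!7!)
= 120

C(10,3) = 120


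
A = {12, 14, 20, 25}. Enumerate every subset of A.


|A| = 4, so |P(A)| = 2^4 = 16
Enumerate subsets by cardinality (0 to 4):
∅, {12}, {14}, {20}, {25}, {12, 14}, {12, 20}, {12, 25}, {14, 20}, {14, 25}, {20, 25}, {12, 14, 20}, {12, 14, 25}, {12, 20, 25}, {14, 20, 25}, {12, 14, 20, 25}

P(A) has 16 subsets: ∅, {12}, {14}, {20}, {25}, {12, 14}, {12, 20}, {12, 25}, {14, 20}, {14, 25}, {20, 25}, {12, 14, 20}, {12, 14, 25}, {12, 20, 25}, {14, 20, 25}, {12, 14, 20, 25}


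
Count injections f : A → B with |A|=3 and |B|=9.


An injection sends each of |A| = 3 inputs to a distinct output in B.
# injections = |B|·(|B|-1)·…·(|B|-|A|+1) = 9! / (9 - 3)!
= 9 × 8 × 7
= 504

Number of injections = 504


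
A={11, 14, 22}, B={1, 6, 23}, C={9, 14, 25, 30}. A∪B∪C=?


A ∪ B = {1, 6, 11, 14, 22, 23}
(A ∪ B) ∪ C = {1, 6, 9, 11, 14, 22, 23, 25, 30}

A ∪ B ∪ C = {1, 6, 9, 11, 14, 22, 23, 25, 30}


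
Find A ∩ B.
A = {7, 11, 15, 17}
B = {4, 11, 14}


A ∩ B = elements in both A and B
A = {7, 11, 15, 17}
B = {4, 11, 14}
A ∩ B = {11}

A ∩ B = {11}


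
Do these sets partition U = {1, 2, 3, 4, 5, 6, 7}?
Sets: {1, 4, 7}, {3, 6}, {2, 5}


A partition requires: (1) non-empty parts, (2) pairwise disjoint, (3) union = U
Parts: {1, 4, 7}, {3, 6}, {2, 5}
Union of parts: {1, 2, 3, 4, 5, 6, 7}
U = {1, 2, 3, 4, 5, 6, 7}
All non-empty? True
Pairwise disjoint? True
Covers U? True

Yes, valid partition


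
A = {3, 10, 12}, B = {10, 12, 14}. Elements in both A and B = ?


A = {3, 10, 12}
B = {10, 12, 14}
Region: in both A and B
Elements: {10, 12}

Elements in both A and B: {10, 12}


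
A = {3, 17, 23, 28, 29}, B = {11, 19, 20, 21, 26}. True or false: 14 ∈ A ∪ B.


A = {3, 17, 23, 28, 29}, B = {11, 19, 20, 21, 26}
A ∪ B = all elements in A or B
A ∪ B = {3, 11, 17, 19, 20, 21, 23, 26, 28, 29}
Checking if 14 ∈ A ∪ B
14 is not in A ∪ B → False

14 ∉ A ∪ B


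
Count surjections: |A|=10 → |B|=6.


n = |A| = 10, k = |B| = 6. Surjections via inclusion-exclusion:
S(n,k) = Σ(-1)^i × C(k,i) × (k-i)^n, i=0 to k
i=0: (-1)^0×C(6,0)×6^10 = 60466176
i=1: (-1)^1×C(6,1)×5^10 = -58593750
i=2: (-1)^2×C(6,2)×4^10 = 15728640
i=3: (-1)^3×C(6,3)×3^10 = -1180980
i=4: (-1)^4×C(6,4)×2^10 = 15360
i=5: (-1)^5×C(6,5)×1^10 = -6
i=6: (-1)^6×C(6,6)×0^10 = 0
Total = 16435440

Number of surjections = 16435440


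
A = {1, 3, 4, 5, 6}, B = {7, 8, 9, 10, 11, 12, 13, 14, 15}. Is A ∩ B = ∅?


Disjoint means A ∩ B = ∅.
A ∩ B = ∅
A ∩ B = ∅, so A and B are disjoint.

Yes, A and B are disjoint


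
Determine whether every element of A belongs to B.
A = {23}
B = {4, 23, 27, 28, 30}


A ⊆ B means every element of A is in B.
All elements of A are in B.
So A ⊆ B.

Yes, A ⊆ B


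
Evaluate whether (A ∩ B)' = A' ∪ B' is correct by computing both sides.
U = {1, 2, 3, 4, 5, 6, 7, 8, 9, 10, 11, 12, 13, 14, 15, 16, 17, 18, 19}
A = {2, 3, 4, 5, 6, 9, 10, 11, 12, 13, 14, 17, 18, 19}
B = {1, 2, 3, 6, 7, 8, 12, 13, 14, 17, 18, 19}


LHS: A ∩ B = {2, 3, 6, 12, 13, 14, 17, 18, 19}
(A ∩ B)' = U \ (A ∩ B) = {1, 4, 5, 7, 8, 9, 10, 11, 15, 16}
A' = {1, 7, 8, 15, 16}, B' = {4, 5, 9, 10, 11, 15, 16}
Claimed RHS: A' ∪ B' = {1, 4, 5, 7, 8, 9, 10, 11, 15, 16}
Identity is VALID: LHS = RHS = {1, 4, 5, 7, 8, 9, 10, 11, 15, 16} ✓

Identity is valid. (A ∩ B)' = A' ∪ B' = {1, 4, 5, 7, 8, 9, 10, 11, 15, 16}


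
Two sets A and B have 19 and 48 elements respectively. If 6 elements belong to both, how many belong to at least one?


|A ∪ B| = |A| + |B| - |A ∩ B|
= 19 + 48 - 6
= 61

|A ∪ B| = 61


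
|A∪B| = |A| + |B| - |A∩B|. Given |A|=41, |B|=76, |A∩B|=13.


|A ∪ B| = |A| + |B| - |A ∩ B|
= 41 + 76 - 13
= 104

|A ∪ B| = 104


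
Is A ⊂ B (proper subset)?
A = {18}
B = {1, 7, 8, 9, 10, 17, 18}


A ⊂ B requires: A ⊆ B AND A ≠ B.
A ⊆ B? Yes
A = B? No
A ⊂ B: Yes (A is a proper subset of B)

Yes, A ⊂ B


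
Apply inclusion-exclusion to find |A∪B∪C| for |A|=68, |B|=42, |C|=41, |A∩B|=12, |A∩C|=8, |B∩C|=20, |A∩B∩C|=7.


|A∪B∪C| = |A|+|B|+|C| - |A∩B|-|A∩C|-|B∩C| + |A∩B∩C|
= 68+42+41 - 12-8-20 + 7
= 151 - 40 + 7
= 118

|A ∪ B ∪ C| = 118


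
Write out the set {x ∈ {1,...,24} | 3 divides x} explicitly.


Checking each candidate:
Condition: multiples of 3 in {1,...,24}
Result = {3, 6, 9, 12, 15, 18, 21, 24}

{3, 6, 9, 12, 15, 18, 21, 24}


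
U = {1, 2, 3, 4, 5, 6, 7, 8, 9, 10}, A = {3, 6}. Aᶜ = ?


Aᶜ = U \ A = elements in U but not in A
U = {1, 2, 3, 4, 5, 6, 7, 8, 9, 10}
A = {3, 6}
Aᶜ = {1, 2, 4, 5, 7, 8, 9, 10}

Aᶜ = {1, 2, 4, 5, 7, 8, 9, 10}


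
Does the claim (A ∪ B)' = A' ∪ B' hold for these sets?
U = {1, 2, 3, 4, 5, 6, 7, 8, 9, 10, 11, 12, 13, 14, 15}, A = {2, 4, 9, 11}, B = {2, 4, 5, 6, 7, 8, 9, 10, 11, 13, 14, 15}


LHS: A ∪ B = {2, 4, 5, 6, 7, 8, 9, 10, 11, 13, 14, 15}
(A ∪ B)' = U \ (A ∪ B) = {1, 3, 12}
A' = {1, 3, 5, 6, 7, 8, 10, 12, 13, 14, 15}, B' = {1, 3, 12}
Claimed RHS: A' ∪ B' = {1, 3, 5, 6, 7, 8, 10, 12, 13, 14, 15}
Identity is INVALID: LHS = {1, 3, 12} but the RHS claimed here equals {1, 3, 5, 6, 7, 8, 10, 12, 13, 14, 15}. The correct form is (A ∪ B)' = A' ∩ B'.

Identity is invalid: (A ∪ B)' = {1, 3, 12} but A' ∪ B' = {1, 3, 5, 6, 7, 8, 10, 12, 13, 14, 15}. The correct De Morgan law is (A ∪ B)' = A' ∩ B'.


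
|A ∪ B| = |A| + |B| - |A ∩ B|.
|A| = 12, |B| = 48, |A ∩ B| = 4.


|A ∪ B| = |A| + |B| - |A ∩ B|
= 12 + 48 - 4
= 56

|A ∪ B| = 56


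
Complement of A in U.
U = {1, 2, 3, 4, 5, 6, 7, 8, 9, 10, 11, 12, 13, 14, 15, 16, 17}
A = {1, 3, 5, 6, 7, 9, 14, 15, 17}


Aᶜ = U \ A = elements in U but not in A
U = {1, 2, 3, 4, 5, 6, 7, 8, 9, 10, 11, 12, 13, 14, 15, 16, 17}
A = {1, 3, 5, 6, 7, 9, 14, 15, 17}
Aᶜ = {2, 4, 8, 10, 11, 12, 13, 16}

Aᶜ = {2, 4, 8, 10, 11, 12, 13, 16}


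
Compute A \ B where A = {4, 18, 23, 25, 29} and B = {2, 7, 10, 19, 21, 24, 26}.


A \ B = elements in A but not in B
A = {4, 18, 23, 25, 29}
B = {2, 7, 10, 19, 21, 24, 26}
Remove from A any elements in B
A \ B = {4, 18, 23, 25, 29}

A \ B = {4, 18, 23, 25, 29}


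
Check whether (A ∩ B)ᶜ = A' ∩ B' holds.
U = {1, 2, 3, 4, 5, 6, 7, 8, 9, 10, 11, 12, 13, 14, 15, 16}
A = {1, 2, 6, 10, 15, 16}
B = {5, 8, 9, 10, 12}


LHS: A ∩ B = {10}
(A ∩ B)' = U \ (A ∩ B) = {1, 2, 3, 4, 5, 6, 7, 8, 9, 11, 12, 13, 14, 15, 16}
A' = {3, 4, 5, 7, 8, 9, 11, 12, 13, 14}, B' = {1, 2, 3, 4, 6, 7, 11, 13, 14, 15, 16}
Claimed RHS: A' ∩ B' = {3, 4, 7, 11, 13, 14}
Identity is INVALID: LHS = {1, 2, 3, 4, 5, 6, 7, 8, 9, 11, 12, 13, 14, 15, 16} but the RHS claimed here equals {3, 4, 7, 11, 13, 14}. The correct form is (A ∩ B)' = A' ∪ B'.

Identity is invalid: (A ∩ B)' = {1, 2, 3, 4, 5, 6, 7, 8, 9, 11, 12, 13, 14, 15, 16} but A' ∩ B' = {3, 4, 7, 11, 13, 14}. The correct De Morgan law is (A ∩ B)' = A' ∪ B'.


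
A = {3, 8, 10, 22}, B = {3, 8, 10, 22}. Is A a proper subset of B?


A ⊂ B requires: A ⊆ B AND A ≠ B.
A ⊆ B? Yes
A = B? Yes
A = B, so A is not a PROPER subset.

No, A is not a proper subset of B


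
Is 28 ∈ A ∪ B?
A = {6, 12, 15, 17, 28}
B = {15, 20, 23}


A = {6, 12, 15, 17, 28}, B = {15, 20, 23}
A ∪ B = all elements in A or B
A ∪ B = {6, 12, 15, 17, 20, 23, 28}
Checking if 28 ∈ A ∪ B
28 is in A ∪ B → True

28 ∈ A ∪ B


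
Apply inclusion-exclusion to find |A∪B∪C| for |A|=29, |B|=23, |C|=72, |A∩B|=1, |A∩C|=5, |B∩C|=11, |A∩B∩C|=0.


|A∪B∪C| = |A|+|B|+|C| - |A∩B|-|A∩C|-|B∩C| + |A∩B∩C|
= 29+23+72 - 1-5-11 + 0
= 124 - 17 + 0
= 107

|A ∪ B ∪ C| = 107


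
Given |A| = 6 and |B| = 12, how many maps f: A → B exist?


Each of |A| = 6 inputs maps to any of |B| = 12 outputs.
# functions = |B|^|A| = 12^6
= 2985984

Number of functions = 2985984


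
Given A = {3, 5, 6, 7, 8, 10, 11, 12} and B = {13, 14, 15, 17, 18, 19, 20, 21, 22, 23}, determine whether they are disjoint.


Disjoint means A ∩ B = ∅.
A ∩ B = ∅
A ∩ B = ∅, so A and B are disjoint.

Yes, A and B are disjoint


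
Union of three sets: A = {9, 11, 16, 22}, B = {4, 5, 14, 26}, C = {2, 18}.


A ∪ B = {4, 5, 9, 11, 14, 16, 22, 26}
(A ∪ B) ∪ C = {2, 4, 5, 9, 11, 14, 16, 18, 22, 26}

A ∪ B ∪ C = {2, 4, 5, 9, 11, 14, 16, 18, 22, 26}


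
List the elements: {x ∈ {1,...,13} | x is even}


Checking each candidate:
Condition: even numbers in {1,...,13}
Result = {2, 4, 6, 8, 10, 12}

{2, 4, 6, 8, 10, 12}


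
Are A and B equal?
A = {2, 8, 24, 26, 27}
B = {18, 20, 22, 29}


Two sets are equal iff they have exactly the same elements.
A = {2, 8, 24, 26, 27}
B = {18, 20, 22, 29}
Differences: {2, 8, 18, 20, 22, 24, 26, 27, 29}
A ≠ B

No, A ≠ B


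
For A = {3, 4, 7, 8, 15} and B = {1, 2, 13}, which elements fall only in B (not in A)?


A = {3, 4, 7, 8, 15}
B = {1, 2, 13}
Region: only in B (not in A)
Elements: {1, 2, 13}

Elements only in B (not in A): {1, 2, 13}


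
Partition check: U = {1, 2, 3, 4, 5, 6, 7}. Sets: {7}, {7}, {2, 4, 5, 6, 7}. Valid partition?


A partition requires: (1) non-empty parts, (2) pairwise disjoint, (3) union = U
Parts: {7}, {7}, {2, 4, 5, 6, 7}
Union of parts: {2, 4, 5, 6, 7}
U = {1, 2, 3, 4, 5, 6, 7}
All non-empty? True
Pairwise disjoint? False
Covers U? False

No, not a valid partition


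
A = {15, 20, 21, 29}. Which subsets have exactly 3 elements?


|A| = 4, so A has C(4,3) = 4 subsets of size 3.
Enumerate by choosing 3 elements from A at a time:
{15, 20, 21}, {15, 20, 29}, {15, 21, 29}, {20, 21, 29}

3-element subsets (4 total): {15, 20, 21}, {15, 20, 29}, {15, 21, 29}, {20, 21, 29}


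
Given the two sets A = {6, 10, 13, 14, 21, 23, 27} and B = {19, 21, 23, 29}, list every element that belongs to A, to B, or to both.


A ∪ B = all elements in A or B (or both)
A = {6, 10, 13, 14, 21, 23, 27}
B = {19, 21, 23, 29}
A ∪ B = {6, 10, 13, 14, 19, 21, 23, 27, 29}

A ∪ B = {6, 10, 13, 14, 19, 21, 23, 27, 29}


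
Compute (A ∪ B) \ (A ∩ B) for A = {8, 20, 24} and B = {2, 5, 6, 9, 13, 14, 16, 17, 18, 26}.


A △ B = (A \ B) ∪ (B \ A) = elements in exactly one of A or B
A \ B = {8, 20, 24}
B \ A = {2, 5, 6, 9, 13, 14, 16, 17, 18, 26}
A △ B = {2, 5, 6, 8, 9, 13, 14, 16, 17, 18, 20, 24, 26}

A △ B = {2, 5, 6, 8, 9, 13, 14, 16, 17, 18, 20, 24, 26}


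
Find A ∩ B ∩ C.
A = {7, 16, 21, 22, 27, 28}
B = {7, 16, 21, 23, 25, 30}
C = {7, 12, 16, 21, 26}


A ∩ B = {7, 16, 21}
(A ∩ B) ∩ C = {7, 16, 21}

A ∩ B ∩ C = {7, 16, 21}


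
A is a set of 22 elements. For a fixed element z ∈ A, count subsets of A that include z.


Subsets of A containing z correspond to subsets of A \ {z}, which has 21 elements.
Count = 2^(n-1) = 2^21
= 2097152

Number of subsets containing z = 2097152


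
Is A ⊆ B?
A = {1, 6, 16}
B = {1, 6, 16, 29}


A ⊆ B means every element of A is in B.
All elements of A are in B.
So A ⊆ B.

Yes, A ⊆ B


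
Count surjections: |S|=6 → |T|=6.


n = |S| = 6, k = |T| = 6. Surjections via inclusion-exclusion:
S(n,k) = Σ(-1)^i × C(k,i) × (k-i)^n, i=0 to k
i=0: (-1)^0×C(6,0)×6^6 = 46656
i=1: (-1)^1×C(6,1)×5^6 = -93750
i=2: (-1)^2×C(6,2)×4^6 = 61440
i=3: (-1)^3×C(6,3)×3^6 = -14580
i=4: (-1)^4×C(6,4)×2^6 = 960
i=5: (-1)^5×C(6,5)×1^6 = -6
i=6: (-1)^6×C(6,6)×0^6 = 0
Total = 720

Number of surjections = 720


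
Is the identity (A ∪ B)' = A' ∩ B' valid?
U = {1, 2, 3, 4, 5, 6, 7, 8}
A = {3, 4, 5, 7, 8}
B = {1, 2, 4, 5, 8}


LHS: A ∪ B = {1, 2, 3, 4, 5, 7, 8}
(A ∪ B)' = U \ (A ∪ B) = {6}
A' = {1, 2, 6}, B' = {3, 6, 7}
Claimed RHS: A' ∩ B' = {6}
Identity is VALID: LHS = RHS = {6} ✓

Identity is valid. (A ∪ B)' = A' ∩ B' = {6}


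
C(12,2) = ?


C(n,k) = n! / (k!(n-k)!)
C(12,2) = 12! / (2!10!)
= 66

C(12,2) = 66


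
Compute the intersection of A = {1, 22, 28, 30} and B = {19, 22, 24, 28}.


A ∩ B = elements in both A and B
A = {1, 22, 28, 30}
B = {19, 22, 24, 28}
A ∩ B = {22, 28}

A ∩ B = {22, 28}


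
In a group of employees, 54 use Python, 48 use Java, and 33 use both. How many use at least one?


|A ∪ B| = |A| + |B| - |A ∩ B|
= 54 + 48 - 33
= 69

|A ∪ B| = 69


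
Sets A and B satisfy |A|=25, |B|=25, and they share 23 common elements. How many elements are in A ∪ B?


|A ∪ B| = |A| + |B| - |A ∩ B|
= 25 + 25 - 23
= 27

|A ∪ B| = 27


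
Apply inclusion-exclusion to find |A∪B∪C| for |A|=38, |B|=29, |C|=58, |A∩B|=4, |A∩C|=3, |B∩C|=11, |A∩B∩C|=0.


|A∪B∪C| = |A|+|B|+|C| - |A∩B|-|A∩C|-|B∩C| + |A∩B∩C|
= 38+29+58 - 4-3-11 + 0
= 125 - 18 + 0
= 107

|A ∪ B ∪ C| = 107


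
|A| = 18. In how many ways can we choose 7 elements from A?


C(n,k) = n! / (k!(n-k)!)
C(18,7) = 18! / (7!11!)
= 31824

C(18,7) = 31824


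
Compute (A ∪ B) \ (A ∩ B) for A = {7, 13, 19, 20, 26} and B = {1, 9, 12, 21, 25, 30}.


A △ B = (A \ B) ∪ (B \ A) = elements in exactly one of A or B
A \ B = {7, 13, 19, 20, 26}
B \ A = {1, 9, 12, 21, 25, 30}
A △ B = {1, 7, 9, 12, 13, 19, 20, 21, 25, 26, 30}

A △ B = {1, 7, 9, 12, 13, 19, 20, 21, 25, 26, 30}


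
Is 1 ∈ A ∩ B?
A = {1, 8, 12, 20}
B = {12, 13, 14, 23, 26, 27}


A = {1, 8, 12, 20}, B = {12, 13, 14, 23, 26, 27}
A ∩ B = elements in both A and B
A ∩ B = {12}
Checking if 1 ∈ A ∩ B
1 is not in A ∩ B → False

1 ∉ A ∩ B


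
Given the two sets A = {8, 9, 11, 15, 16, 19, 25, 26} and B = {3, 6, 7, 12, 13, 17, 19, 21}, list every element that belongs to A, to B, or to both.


A ∪ B = all elements in A or B (or both)
A = {8, 9, 11, 15, 16, 19, 25, 26}
B = {3, 6, 7, 12, 13, 17, 19, 21}
A ∪ B = {3, 6, 7, 8, 9, 11, 12, 13, 15, 16, 17, 19, 21, 25, 26}

A ∪ B = {3, 6, 7, 8, 9, 11, 12, 13, 15, 16, 17, 19, 21, 25, 26}


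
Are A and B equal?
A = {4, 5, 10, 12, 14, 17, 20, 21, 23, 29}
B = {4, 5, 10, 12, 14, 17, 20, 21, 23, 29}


Two sets are equal iff they have exactly the same elements.
A = {4, 5, 10, 12, 14, 17, 20, 21, 23, 29}
B = {4, 5, 10, 12, 14, 17, 20, 21, 23, 29}
Same elements → A = B

Yes, A = B


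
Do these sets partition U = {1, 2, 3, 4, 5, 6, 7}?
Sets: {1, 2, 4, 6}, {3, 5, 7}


A partition requires: (1) non-empty parts, (2) pairwise disjoint, (3) union = U
Parts: {1, 2, 4, 6}, {3, 5, 7}
Union of parts: {1, 2, 3, 4, 5, 6, 7}
U = {1, 2, 3, 4, 5, 6, 7}
All non-empty? True
Pairwise disjoint? True
Covers U? True

Yes, valid partition


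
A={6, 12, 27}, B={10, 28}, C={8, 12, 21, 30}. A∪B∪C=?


A ∪ B = {6, 10, 12, 27, 28}
(A ∪ B) ∪ C = {6, 8, 10, 12, 21, 27, 28, 30}

A ∪ B ∪ C = {6, 8, 10, 12, 21, 27, 28, 30}


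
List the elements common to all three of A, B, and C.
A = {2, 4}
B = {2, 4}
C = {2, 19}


A ∩ B = {2, 4}
(A ∩ B) ∩ C = {2}

A ∩ B ∩ C = {2}


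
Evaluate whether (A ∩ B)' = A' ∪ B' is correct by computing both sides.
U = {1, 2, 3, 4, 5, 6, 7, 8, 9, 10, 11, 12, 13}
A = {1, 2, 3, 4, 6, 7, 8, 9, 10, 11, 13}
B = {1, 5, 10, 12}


LHS: A ∩ B = {1, 10}
(A ∩ B)' = U \ (A ∩ B) = {2, 3, 4, 5, 6, 7, 8, 9, 11, 12, 13}
A' = {5, 12}, B' = {2, 3, 4, 6, 7, 8, 9, 11, 13}
Claimed RHS: A' ∪ B' = {2, 3, 4, 5, 6, 7, 8, 9, 11, 12, 13}
Identity is VALID: LHS = RHS = {2, 3, 4, 5, 6, 7, 8, 9, 11, 12, 13} ✓

Identity is valid. (A ∩ B)' = A' ∪ B' = {2, 3, 4, 5, 6, 7, 8, 9, 11, 12, 13}


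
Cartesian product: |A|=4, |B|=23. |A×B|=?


|A × B| = |A| × |B|
= 4 × 23
= 92

|A × B| = 92


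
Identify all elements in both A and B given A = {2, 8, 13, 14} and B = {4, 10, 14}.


A = {2, 8, 13, 14}
B = {4, 10, 14}
Region: in both A and B
Elements: {14}

Elements in both A and B: {14}


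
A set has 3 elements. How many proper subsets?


Total subsets = 2^n = 2^3 = 8
Proper subsets exclude the set itself: 2^n - 1
= 8 - 1
= 7

Number of proper subsets = 7


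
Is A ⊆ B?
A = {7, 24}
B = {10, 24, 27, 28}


A ⊆ B means every element of A is in B.
Elements in A not in B: {7}
So A ⊄ B.

No, A ⊄ B


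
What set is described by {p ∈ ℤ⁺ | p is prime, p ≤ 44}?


Checking each candidate:
Condition: primes ≤ 44
Result = {2, 3, 5, 7, 11, 13, 17, 19, 23, 29, 31, 37, 41, 43}

{2, 3, 5, 7, 11, 13, 17, 19, 23, 29, 31, 37, 41, 43}


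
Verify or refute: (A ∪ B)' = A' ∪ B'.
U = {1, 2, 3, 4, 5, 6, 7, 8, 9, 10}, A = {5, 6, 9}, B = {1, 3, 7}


LHS: A ∪ B = {1, 3, 5, 6, 7, 9}
(A ∪ B)' = U \ (A ∪ B) = {2, 4, 8, 10}
A' = {1, 2, 3, 4, 7, 8, 10}, B' = {2, 4, 5, 6, 8, 9, 10}
Claimed RHS: A' ∪ B' = {1, 2, 3, 4, 5, 6, 7, 8, 9, 10}
Identity is INVALID: LHS = {2, 4, 8, 10} but the RHS claimed here equals {1, 2, 3, 4, 5, 6, 7, 8, 9, 10}. The correct form is (A ∪ B)' = A' ∩ B'.

Identity is invalid: (A ∪ B)' = {2, 4, 8, 10} but A' ∪ B' = {1, 2, 3, 4, 5, 6, 7, 8, 9, 10}. The correct De Morgan law is (A ∪ B)' = A' ∩ B'.


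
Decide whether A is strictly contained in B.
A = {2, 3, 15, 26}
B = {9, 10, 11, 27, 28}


A ⊂ B requires: A ⊆ B AND A ≠ B.
A ⊆ B? No
A ⊄ B, so A is not a proper subset.

No, A is not a proper subset of B


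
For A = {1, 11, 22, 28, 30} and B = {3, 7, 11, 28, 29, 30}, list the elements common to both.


A ∩ B = elements in both A and B
A = {1, 11, 22, 28, 30}
B = {3, 7, 11, 28, 29, 30}
A ∩ B = {11, 28, 30}

A ∩ B = {11, 28, 30}


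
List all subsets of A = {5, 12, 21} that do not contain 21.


A subset of A that omits 21 is a subset of A \ {21}, so there are 2^(n-1) = 2^2 = 4 of them.
Subsets excluding 21: ∅, {5}, {12}, {5, 12}

Subsets excluding 21 (4 total): ∅, {5}, {12}, {5, 12}


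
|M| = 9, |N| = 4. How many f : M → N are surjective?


n = |M| = 9, k = |N| = 4. Surjections via inclusion-exclusion:
S(n,k) = Σ(-1)^i × C(k,i) × (k-i)^n, i=0 to k
i=0: (-1)^0×C(4,0)×4^9 = 262144
i=1: (-1)^1×C(4,1)×3^9 = -78732
i=2: (-1)^2×C(4,2)×2^9 = 3072
i=3: (-1)^3×C(4,3)×1^9 = -4
i=4: (-1)^4×C(4,4)×0^9 = 0
Total = 186480

Number of surjections = 186480


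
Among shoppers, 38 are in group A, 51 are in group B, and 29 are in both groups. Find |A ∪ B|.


|A ∪ B| = |A| + |B| - |A ∩ B|
= 38 + 51 - 29
= 60

|A ∪ B| = 60


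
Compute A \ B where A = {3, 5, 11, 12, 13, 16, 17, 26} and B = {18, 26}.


A \ B = elements in A but not in B
A = {3, 5, 11, 12, 13, 16, 17, 26}
B = {18, 26}
Remove from A any elements in B
A \ B = {3, 5, 11, 12, 13, 16, 17}

A \ B = {3, 5, 11, 12, 13, 16, 17}


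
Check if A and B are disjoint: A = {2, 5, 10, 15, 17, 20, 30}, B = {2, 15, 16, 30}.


Disjoint means A ∩ B = ∅.
A ∩ B = {2, 15, 30}
A ∩ B ≠ ∅, so A and B are NOT disjoint.

No, A and B are not disjoint (A ∩ B = {2, 15, 30})


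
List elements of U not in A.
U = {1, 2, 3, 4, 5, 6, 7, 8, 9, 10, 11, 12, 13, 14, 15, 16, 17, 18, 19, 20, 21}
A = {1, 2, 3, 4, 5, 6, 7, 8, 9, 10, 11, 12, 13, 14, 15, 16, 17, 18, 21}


Aᶜ = U \ A = elements in U but not in A
U = {1, 2, 3, 4, 5, 6, 7, 8, 9, 10, 11, 12, 13, 14, 15, 16, 17, 18, 19, 20, 21}
A = {1, 2, 3, 4, 5, 6, 7, 8, 9, 10, 11, 12, 13, 14, 15, 16, 17, 18, 21}
Aᶜ = {19, 20}

Aᶜ = {19, 20}


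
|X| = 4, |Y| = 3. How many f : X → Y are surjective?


n = |X| = 4, k = |Y| = 3. Surjections via inclusion-exclusion:
S(n,k) = Σ(-1)^i × C(k,i) × (k-i)^n, i=0 to k
i=0: (-1)^0×C(3,0)×3^4 = 81
i=1: (-1)^1×C(3,1)×2^4 = -48
i=2: (-1)^2×C(3,2)×1^4 = 3
i=3: (-1)^3×C(3,3)×0^4 = 0
Total = 36

Number of surjections = 36


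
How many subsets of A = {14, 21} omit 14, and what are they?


A subset of A that omits 14 is a subset of A \ {14}, so there are 2^(n-1) = 2^1 = 2 of them.
Subsets excluding 14: ∅, {21}

Subsets excluding 14 (2 total): ∅, {21}


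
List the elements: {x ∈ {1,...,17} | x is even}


Checking each candidate:
Condition: even numbers in {1,...,17}
Result = {2, 4, 6, 8, 10, 12, 14, 16}

{2, 4, 6, 8, 10, 12, 14, 16}


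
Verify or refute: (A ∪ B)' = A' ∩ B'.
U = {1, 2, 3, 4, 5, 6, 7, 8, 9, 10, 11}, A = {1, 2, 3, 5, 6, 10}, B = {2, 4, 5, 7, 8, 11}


LHS: A ∪ B = {1, 2, 3, 4, 5, 6, 7, 8, 10, 11}
(A ∪ B)' = U \ (A ∪ B) = {9}
A' = {4, 7, 8, 9, 11}, B' = {1, 3, 6, 9, 10}
Claimed RHS: A' ∩ B' = {9}
Identity is VALID: LHS = RHS = {9} ✓

Identity is valid. (A ∪ B)' = A' ∩ B' = {9}


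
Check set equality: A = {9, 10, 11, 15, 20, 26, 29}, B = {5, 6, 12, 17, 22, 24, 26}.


Two sets are equal iff they have exactly the same elements.
A = {9, 10, 11, 15, 20, 26, 29}
B = {5, 6, 12, 17, 22, 24, 26}
Differences: {5, 6, 9, 10, 11, 12, 15, 17, 20, 22, 24, 29}
A ≠ B

No, A ≠ B


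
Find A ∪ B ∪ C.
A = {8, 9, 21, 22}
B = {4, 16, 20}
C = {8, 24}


A ∪ B = {4, 8, 9, 16, 20, 21, 22}
(A ∪ B) ∪ C = {4, 8, 9, 16, 20, 21, 22, 24}

A ∪ B ∪ C = {4, 8, 9, 16, 20, 21, 22, 24}


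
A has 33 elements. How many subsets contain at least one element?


Total subsets = 2^n = 2^33 = 8589934592
Non-empty subsets exclude the empty set: 2^n - 1
= 8589934592 - 1
= 8589934591

Number of non-empty subsets = 8589934591


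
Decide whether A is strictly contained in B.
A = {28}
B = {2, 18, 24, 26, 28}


A ⊂ B requires: A ⊆ B AND A ≠ B.
A ⊆ B? Yes
A = B? No
A ⊂ B: Yes (A is a proper subset of B)

Yes, A ⊂ B


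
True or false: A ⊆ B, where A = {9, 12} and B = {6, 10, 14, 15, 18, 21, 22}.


A ⊆ B means every element of A is in B.
Elements in A not in B: {9, 12}
So A ⊄ B.

No, A ⊄ B


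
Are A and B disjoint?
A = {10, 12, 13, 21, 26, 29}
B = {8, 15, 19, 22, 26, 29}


Disjoint means A ∩ B = ∅.
A ∩ B = {26, 29}
A ∩ B ≠ ∅, so A and B are NOT disjoint.

No, A and B are not disjoint (A ∩ B = {26, 29})


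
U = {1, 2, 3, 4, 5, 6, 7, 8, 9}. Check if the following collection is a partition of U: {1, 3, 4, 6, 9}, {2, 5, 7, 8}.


A partition requires: (1) non-empty parts, (2) pairwise disjoint, (3) union = U
Parts: {1, 3, 4, 6, 9}, {2, 5, 7, 8}
Union of parts: {1, 2, 3, 4, 5, 6, 7, 8, 9}
U = {1, 2, 3, 4, 5, 6, 7, 8, 9}
All non-empty? True
Pairwise disjoint? True
Covers U? True

Yes, valid partition


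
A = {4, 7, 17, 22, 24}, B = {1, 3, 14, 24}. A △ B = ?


A △ B = (A \ B) ∪ (B \ A) = elements in exactly one of A or B
A \ B = {4, 7, 17, 22}
B \ A = {1, 3, 14}
A △ B = {1, 3, 4, 7, 14, 17, 22}

A △ B = {1, 3, 4, 7, 14, 17, 22}


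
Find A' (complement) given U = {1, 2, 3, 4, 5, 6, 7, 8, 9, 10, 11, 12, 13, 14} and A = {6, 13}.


Aᶜ = U \ A = elements in U but not in A
U = {1, 2, 3, 4, 5, 6, 7, 8, 9, 10, 11, 12, 13, 14}
A = {6, 13}
Aᶜ = {1, 2, 3, 4, 5, 7, 8, 9, 10, 11, 12, 14}

Aᶜ = {1, 2, 3, 4, 5, 7, 8, 9, 10, 11, 12, 14}


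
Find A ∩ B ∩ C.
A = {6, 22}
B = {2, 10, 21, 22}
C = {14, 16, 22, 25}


A ∩ B = {22}
(A ∩ B) ∩ C = {22}

A ∩ B ∩ C = {22}


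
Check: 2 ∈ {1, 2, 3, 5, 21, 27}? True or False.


A = {1, 2, 3, 5, 21, 27}
Checking if 2 is in A
2 is in A → True

2 ∈ A


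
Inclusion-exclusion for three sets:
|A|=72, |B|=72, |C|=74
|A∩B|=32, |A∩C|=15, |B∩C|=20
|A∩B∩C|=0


|A∪B∪C| = |A|+|B|+|C| - |A∩B|-|A∩C|-|B∩C| + |A∩B∩C|
= 72+72+74 - 32-15-20 + 0
= 218 - 67 + 0
= 151

|A ∪ B ∪ C| = 151


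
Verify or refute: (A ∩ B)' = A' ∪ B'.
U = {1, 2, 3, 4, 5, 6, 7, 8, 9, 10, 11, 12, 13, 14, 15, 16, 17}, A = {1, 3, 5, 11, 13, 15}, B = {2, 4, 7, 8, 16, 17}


LHS: A ∩ B = ∅
(A ∩ B)' = U \ (A ∩ B) = {1, 2, 3, 4, 5, 6, 7, 8, 9, 10, 11, 12, 13, 14, 15, 16, 17}
A' = {2, 4, 6, 7, 8, 9, 10, 12, 14, 16, 17}, B' = {1, 3, 5, 6, 9, 10, 11, 12, 13, 14, 15}
Claimed RHS: A' ∪ B' = {1, 2, 3, 4, 5, 6, 7, 8, 9, 10, 11, 12, 13, 14, 15, 16, 17}
Identity is VALID: LHS = RHS = {1, 2, 3, 4, 5, 6, 7, 8, 9, 10, 11, 12, 13, 14, 15, 16, 17} ✓

Identity is valid. (A ∩ B)' = A' ∪ B' = {1, 2, 3, 4, 5, 6, 7, 8, 9, 10, 11, 12, 13, 14, 15, 16, 17}


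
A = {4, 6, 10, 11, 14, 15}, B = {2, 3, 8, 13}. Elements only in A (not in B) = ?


A = {4, 6, 10, 11, 14, 15}
B = {2, 3, 8, 13}
Region: only in A (not in B)
Elements: {4, 6, 10, 11, 14, 15}

Elements only in A (not in B): {4, 6, 10, 11, 14, 15}


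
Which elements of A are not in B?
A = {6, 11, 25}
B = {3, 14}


A \ B = elements in A but not in B
A = {6, 11, 25}
B = {3, 14}
Remove from A any elements in B
A \ B = {6, 11, 25}

A \ B = {6, 11, 25}


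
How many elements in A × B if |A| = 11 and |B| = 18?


|A × B| = |A| × |B|
= 11 × 18
= 198

|A × B| = 198


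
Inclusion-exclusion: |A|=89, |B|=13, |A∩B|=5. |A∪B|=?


|A ∪ B| = |A| + |B| - |A ∩ B|
= 89 + 13 - 5
= 97

|A ∪ B| = 97


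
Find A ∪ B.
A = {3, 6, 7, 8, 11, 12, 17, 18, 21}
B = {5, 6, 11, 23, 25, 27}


A ∪ B = all elements in A or B (or both)
A = {3, 6, 7, 8, 11, 12, 17, 18, 21}
B = {5, 6, 11, 23, 25, 27}
A ∪ B = {3, 5, 6, 7, 8, 11, 12, 17, 18, 21, 23, 25, 27}

A ∪ B = {3, 5, 6, 7, 8, 11, 12, 17, 18, 21, 23, 25, 27}
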